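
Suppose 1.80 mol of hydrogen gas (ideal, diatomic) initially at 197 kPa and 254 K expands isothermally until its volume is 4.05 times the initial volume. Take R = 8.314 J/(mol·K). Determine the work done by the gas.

V₁ = nRT₁/P₁ = 1.80×8.314×254/197 = 19.3 L.
Isothermal: T stays 254 K; PV = const ⇒ V₂ = 78.1 L, P₂ = 48.6 kPa.
W = nRT ln(V₂/V₁) = 1.80×8.314×254×ln(4.05) = 5320 J.

5320 J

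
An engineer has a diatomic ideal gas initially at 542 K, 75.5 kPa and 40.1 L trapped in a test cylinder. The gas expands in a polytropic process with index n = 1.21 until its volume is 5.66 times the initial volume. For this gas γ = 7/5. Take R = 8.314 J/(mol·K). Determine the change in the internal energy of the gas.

n = P₁V₁/(RT₁) = 75.5×40.1/(8.314×542) = 0.672 mol.
Polytropic n=1.21: T₂ = T₁(V₁/V₂)^(n−1) = 542×(0.177)^0.21 = 377 K; P₂ = P₁(V₁/V₂)^n = 9.27 kPa.
For an ideal gas ΔU = nCvΔT with Cv = (5/2)R = 20.8 J/(mol·K).
ΔU = 0.672×20.8×(377−542) = -2310 J.

-2310 J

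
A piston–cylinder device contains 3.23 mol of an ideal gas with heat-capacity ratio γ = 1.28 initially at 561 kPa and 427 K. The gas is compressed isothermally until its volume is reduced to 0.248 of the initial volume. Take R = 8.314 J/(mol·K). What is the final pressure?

V₁ = nRT₁/P₁ = 3.23×8.314×427/561 = 20.4 L.
Isothermal: T stays 427 K; PV = const ⇒ V₂ = 5.07 L, P₂ = 2260 kPa.

2260 kPa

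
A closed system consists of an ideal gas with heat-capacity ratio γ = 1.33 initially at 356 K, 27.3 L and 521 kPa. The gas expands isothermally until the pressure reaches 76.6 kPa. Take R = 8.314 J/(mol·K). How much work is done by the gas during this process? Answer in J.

n = P₁V₁/(RT₁) = 521×27.3/(8.314×356) = 4.81 mol.
Isothermal: T stays 356 K; PV = const ⇒ V₂ = 186 L, P₂ = 76.6 kPa.
W = nRT ln(V₂/V₁) = 4.81×8.314×356×ln(6.80) = 27300 J.

27300 J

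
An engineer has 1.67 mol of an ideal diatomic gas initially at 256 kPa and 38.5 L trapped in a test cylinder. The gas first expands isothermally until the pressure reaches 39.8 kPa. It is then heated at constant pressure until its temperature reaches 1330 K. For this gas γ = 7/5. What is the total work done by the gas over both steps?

T₁ = P₁V₁/(nR) = 256×38.5/(1.67×8.314) = 710 K.
Step 1 — Isothermal: T stays 710 K; PV = const ⇒ V₂ = 248 L, P₂ = 39.8 kPa.
ΔU = 0 (ideal gas, T constant).
W = nRT ln(V₂/V₁) = 1.67×8.314×710×ln(6.43) = 18300 J.
Q = ΔU + W = 18300 J.
State after step 1: P = 39.8 kPa, V = 248 L, T = 710 K.
Step 2 — Isobaric: P stays 39.8 kPa; V/T = const ⇒ T₂ = 1330 K, V₂ = 464 L.
W = PΔV = 39.8×(464−248) kPa·L = 8610 J.
ΔU = nCvΔT = 1.67×20.8×(1330−710) = 21500 J.
Q = ΔU + W = nCpΔT = 30100 J.
Net over both steps: W = 27000 J, Q = 48500 J, ΔU = 21500 J.

27000 J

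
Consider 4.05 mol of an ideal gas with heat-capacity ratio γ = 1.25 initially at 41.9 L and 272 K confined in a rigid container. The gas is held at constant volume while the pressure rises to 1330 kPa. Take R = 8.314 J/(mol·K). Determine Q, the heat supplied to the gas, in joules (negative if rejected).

186000 J

P₁ = nRT₁/V₁ = 4.05×8.314×272/41.9 = 219 kPa.
Isochoric: V stays 41.9 L; P/T = const ⇒ T₂ = 1660 K, P₂ = 1330 kPa.
W = 0 (no volume change).
ΔU = nCvΔT = 4.05×33.3×(1660−272) = 186000 J.
Q = ΔU = 186000 J.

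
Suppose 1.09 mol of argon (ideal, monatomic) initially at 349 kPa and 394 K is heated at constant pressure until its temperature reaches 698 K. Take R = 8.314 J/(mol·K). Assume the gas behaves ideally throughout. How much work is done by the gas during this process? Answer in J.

V₁ = nRT₁/P₁ = 1.09×8.314×394/349 = 10.2 L.
Isobaric: P stays 349 kPa; V/T = const ⇒ T₂ = 698 K, V₂ = 18.1 L.
W = PΔV = 349×(18.1−10.2) kPa·L = 2750 J.

2750 J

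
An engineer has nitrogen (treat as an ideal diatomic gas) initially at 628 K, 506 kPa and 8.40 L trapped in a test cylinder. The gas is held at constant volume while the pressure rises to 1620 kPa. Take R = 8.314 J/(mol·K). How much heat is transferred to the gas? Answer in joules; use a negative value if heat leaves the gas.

n = P₁V₁/(RT₁) = 506×8.40/(8.314×628) = 0.814 mol.
Isochoric: V stays 8.40 L; P/T = const ⇒ T₂ = 2010 K, P₂ = 1620 kPa.
W = 0 (no volume change).
ΔU = nCvΔT = 0.814×20.8×(2010−628) = 23400 J.
Q = ΔU = 23400 J.

23400 J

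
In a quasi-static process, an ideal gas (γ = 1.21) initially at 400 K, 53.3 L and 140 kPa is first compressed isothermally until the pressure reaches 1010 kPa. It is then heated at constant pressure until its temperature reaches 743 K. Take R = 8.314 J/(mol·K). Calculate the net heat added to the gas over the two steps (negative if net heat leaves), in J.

n = P₁V₁/(RT₁) = 140×53.3/(8.314×400) = 2.24 mol.
Step 1 — Isothermal: T stays 400 K; PV = const ⇒ V₂ = 7.39 L, P₂ = 1010 kPa.
ΔU = 0 (ideal gas, T constant).
W = nRT ln(V₂/V₁) = 2.24×8.314×400×ln(0.139) = -14700 J.
Q = ΔU + W = -14700 J.
State after step 1: P = 1010 kPa, V = 7.39 L, T = 400 K.
Step 2 — Isobaric: P stays 1010 kPa; V/T = const ⇒ T₂ = 743 K, V₂ = 13.7 L.
W = PΔV = 1010×(13.7−7.39) kPa·L = 6400 J.
ΔU = nCvΔT = 2.24×39.6×(743−400) = 30500 J.
Q = ΔU + W = nCpΔT = 36900 J.
Net over both steps: W = -8350 J, Q = 22100 J, ΔU = 30500 J.

22100 J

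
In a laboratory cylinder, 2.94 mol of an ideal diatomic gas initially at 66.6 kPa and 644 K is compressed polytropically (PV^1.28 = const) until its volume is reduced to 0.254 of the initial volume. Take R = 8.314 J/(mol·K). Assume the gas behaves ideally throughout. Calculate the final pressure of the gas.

385 kPa

V₁ = nRT₁/P₁ = 2.94×8.314×644/66.6 = 236 L.
Polytropic n=1.28: T₂ = T₁(V₁/V₂)^(n−1) = 644×(3.94)^0.28 = 945 K; P₂ = P₁(V₁/V₂)^n = 385 kPa.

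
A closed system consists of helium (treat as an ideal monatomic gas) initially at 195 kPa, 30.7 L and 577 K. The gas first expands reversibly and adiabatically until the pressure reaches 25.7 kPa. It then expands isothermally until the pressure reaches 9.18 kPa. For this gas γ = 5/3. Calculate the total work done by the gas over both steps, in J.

n = P₁V₁/(RT₁) = 195×30.7/(8.314×577) = 1.25 mol.
Step 1 — Adiabatic: T₂/T₁ = (P₂/P₁)^((γ−1)/γ) ⇒ T₂ = 577×(0.132)^0.400 = 257 K; V₂ = 104 L.
ΔU = nCvΔT = 1.25×12.5×(257−577) = -4990 J.
Q = 0 for an adiabatic process, so W = −ΔU = 4990 J.
State after step 1: P = 25.7 kPa, V = 104 L, T = 257 K.
Step 2 — Isothermal: T stays 257 K; PV = const ⇒ V₂ = 290 L, P₂ = 9.18 kPa.
ΔU = 0 (ideal gas, T constant).
W = nRT ln(V₂/V₁) = 1.25×8.314×257×ln(2.80) = 2740 J.
Q = ΔU + W = 2740 J.
Net over both steps: W = 7730 J, Q = 2740 J, ΔU = -4990 J.

7730 J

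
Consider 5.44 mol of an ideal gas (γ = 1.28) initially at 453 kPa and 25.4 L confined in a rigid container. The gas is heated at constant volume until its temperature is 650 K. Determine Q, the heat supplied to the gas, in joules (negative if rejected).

63900 J

T₁ = P₁V₁/(nR) = 453×25.4/(5.44×8.314) = 254 K.
Isochoric: V stays 25.4 L; P/T = const ⇒ T₂ = 650 K, P₂ = 1160 kPa.
W = 0 (no volume change).
ΔU = nCvΔT = 5.44×29.7×(650−254) = 63900 J.
Q = ΔU = 63900 J.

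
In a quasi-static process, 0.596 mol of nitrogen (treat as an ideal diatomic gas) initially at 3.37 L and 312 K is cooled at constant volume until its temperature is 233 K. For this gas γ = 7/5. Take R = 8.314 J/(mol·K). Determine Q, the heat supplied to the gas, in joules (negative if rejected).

P₁ = nRT₁/V₁ = 0.596×8.314×312/3.37 = 459 kPa.
Isochoric: V stays 3.37 L; P/T = const ⇒ T₂ = 233 K, P₂ = 343 kPa.
W = 0 (no volume change).
ΔU = nCvΔT = 0.596×20.8×(233−312) = -979 J.
Q = ΔU = -979 J.

-979 J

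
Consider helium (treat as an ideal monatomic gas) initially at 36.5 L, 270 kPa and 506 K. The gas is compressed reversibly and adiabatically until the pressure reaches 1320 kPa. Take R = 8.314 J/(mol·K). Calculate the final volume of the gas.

Adiabatic: T₂/T₁ = (P₂/P₁)^((γ−1)/γ) ⇒ T₂ = 506×(4.89)^0.400 = 955 K; V₂ = 14.1 L.

14.1 L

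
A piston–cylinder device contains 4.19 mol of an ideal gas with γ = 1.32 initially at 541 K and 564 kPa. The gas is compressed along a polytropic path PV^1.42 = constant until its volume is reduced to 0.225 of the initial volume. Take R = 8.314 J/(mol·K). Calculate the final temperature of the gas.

V₁ = nRT₁/P₁ = 4.19×8.314×541/564 = 33.4 L.
Polytropic n=1.42: T₂ = T₁(V₁/V₂)^(n−1) = 541×(4.44)^0.42 = 1010 K; P₂ = P₁(V₁/V₂)^n = 4690 kPa.

1010 K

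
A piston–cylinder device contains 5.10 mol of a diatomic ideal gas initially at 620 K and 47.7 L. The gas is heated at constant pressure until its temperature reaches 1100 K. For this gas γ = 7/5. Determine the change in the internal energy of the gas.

P₁ = nRT₁/V₁ = 5.10×8.314×620/47.7 = 551 kPa.
Isobaric: P stays 551 kPa; V/T = const ⇒ T₂ = 1100 K, V₂ = 84.6 L.
For an ideal gas ΔU = nCvΔT with Cv = (5/2)R = 20.8 J/(mol·K).
ΔU = 5.10×20.8×(1100−620) = 50900 J.

50900 J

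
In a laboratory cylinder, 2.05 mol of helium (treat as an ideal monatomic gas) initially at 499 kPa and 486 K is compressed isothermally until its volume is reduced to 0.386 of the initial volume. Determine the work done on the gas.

7880 J

V₁ = nRT₁/P₁ = 2.05×8.314×486/499 = 16.6 L.
Isothermal: T stays 486 K; PV = const ⇒ V₂ = 6.41 L, P₂ = 1290 kPa.
W = nRT ln(V₂/V₁) = 2.05×8.314×486×ln(0.386) = -7880 J.
Work done on the gas = −W_by = 7880 J.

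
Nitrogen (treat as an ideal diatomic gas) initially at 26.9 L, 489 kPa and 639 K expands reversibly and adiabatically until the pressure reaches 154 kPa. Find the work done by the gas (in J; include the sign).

9250 J

n = P₁V₁/(RT₁) = 489×26.9/(8.314×639) = 2.48 mol.
Adiabatic: T₂/T₁ = (P₂/P₁)^((γ−1)/γ) ⇒ T₂ = 639×(0.315)^0.286 = 459 K; V₂ = 61.4 L.
ΔU = nCvΔT = 2.48×20.8×(459−639) = -9250 J.
Q = 0 for an adiabatic process, so W = −ΔU = 9250 J.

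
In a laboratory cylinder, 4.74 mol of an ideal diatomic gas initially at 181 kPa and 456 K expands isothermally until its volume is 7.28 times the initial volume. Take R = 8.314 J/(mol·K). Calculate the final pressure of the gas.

24.9 kPa

V₁ = nRT₁/P₁ = 4.74×8.314×456/181 = 99.3 L.
Isothermal: T stays 456 K; PV = const ⇒ V₂ = 723 L, P₂ = 24.9 kPa.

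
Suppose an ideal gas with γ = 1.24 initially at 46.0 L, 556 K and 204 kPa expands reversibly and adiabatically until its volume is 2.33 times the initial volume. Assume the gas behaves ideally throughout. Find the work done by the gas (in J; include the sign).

7180 J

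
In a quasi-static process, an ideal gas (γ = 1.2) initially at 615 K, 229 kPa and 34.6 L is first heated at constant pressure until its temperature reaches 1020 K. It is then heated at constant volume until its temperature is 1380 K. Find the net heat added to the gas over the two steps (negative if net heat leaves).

n = P₁V₁/(RT₁) = 229×34.6/(8.314×615) = 1.55 mol.
Step 1 — Isobaric: P stays 229 kPa; V/T = const ⇒ T₂ = 1020 K, V₂ = 57.4 L.
W = PΔV = 229×(57.4−34.6) kPa·L = 5220 J.
ΔU = nCvΔT = 1.55×41.6×(1020−615) = 26100 J.
Q = ΔU + W = nCpΔT = 31300 J.
State after step 1: P = 229 kPa, V = 57.4 L, T = 1020 K.
Step 2 — Isochoric: V stays 57.4 L; P/T = const ⇒ T₂ = 1380 K, P₂ = 310 kPa.
W = 0 (no volume change).
ΔU = nCvΔT = 1.55×41.6×(1380−1020) = 23200 J.
Q = ΔU = 23200 J.
Net over both steps: W = 5220 J, Q = 54500 J, ΔU = 49300 J.

54500 J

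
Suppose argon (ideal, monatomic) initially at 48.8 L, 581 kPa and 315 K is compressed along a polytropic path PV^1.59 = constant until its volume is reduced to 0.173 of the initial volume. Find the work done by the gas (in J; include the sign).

-87200 J

n = P₁V₁/(RT₁) = 581×48.8/(8.314×315) = 10.8 mol.
Polytropic n=1.59: T₂ = T₁(V₁/V₂)^(n−1) = 315×(5.78)^0.59 = 887 K; P₂ = P₁(V₁/V₂)^n = 9460 kPa.
W = (P₁V₁−P₂V₂)/(n−1) = (581×48.8−9460×8.44)/0.59 = -87200 J.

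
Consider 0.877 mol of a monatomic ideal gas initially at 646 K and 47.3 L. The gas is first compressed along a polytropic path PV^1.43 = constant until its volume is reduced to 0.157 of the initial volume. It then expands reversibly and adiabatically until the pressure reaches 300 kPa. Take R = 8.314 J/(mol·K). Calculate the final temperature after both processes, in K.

772 K

P₁ = nRT₁/V₁ = 0.877×8.314×646/47.3 = 99.6 kPa.
Step 1 — Polytropic n=1.43: T₂ = T₁(V₁/V₂)^(n−1) = 646×(6.37)^0.43 = 1430 K; P₂ = P₁(V₁/V₂)^n = 1410 kPa.
W = (P₁V₁−P₂V₂)/(n−1) = (99.6×47.3−1410×7.43)/0.43 = -13300 J.
ΔU = nCvΔT = 0.877×12.5×(1430−646) = 8600 J.
Q = ΔU + W = -4730 J.
State after step 1: P = 1410 kPa, V = 7.43 L, T = 1430 K.
Step 2 — Adiabatic: T₂/T₁ = (P₂/P₁)^((γ−1)/γ) ⇒ T₂ = 1430×(0.213)^0.400 = 772 K; V₂ = 18.8 L.
ΔU = nCvΔT = 0.877×12.5×(772−1430) = -7220 J.
Q = 0 for an adiabatic process, so W = −ΔU = 7220 J.
Net over both steps: W = -6110 J, Q = -4730 J, ΔU = 1380 J.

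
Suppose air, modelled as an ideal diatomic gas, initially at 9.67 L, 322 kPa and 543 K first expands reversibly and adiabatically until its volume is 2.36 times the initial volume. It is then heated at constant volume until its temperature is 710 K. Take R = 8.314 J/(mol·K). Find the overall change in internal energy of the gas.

n = P₁V₁/(RT₁) = 322×9.67/(8.314×543) = 0.690 mol.
Step 1 — Adiabatic: TV^(γ−1) = const ⇒ T₂ = 543×(0.424)^0.400 = 385 K; PV^γ = const ⇒ P₂ = 96.8 kPa.
ΔU = nCvΔT = 0.690×20.8×(385−543) = -2260 J.
Q = 0 for an adiabatic process, so W = −ΔU = 2260 J.
State after step 1: P = 96.8 kPa, V = 22.8 L, T = 385 K.
Step 2 — Isochoric: V stays 22.8 L; P/T = const ⇒ T₂ = 710 K, P₂ = 178 kPa.
W = 0 (no volume change).
ΔU = nCvΔT = 0.690×20.8×(710−385) = 4660 J.
Q = ΔU = 4660 J.
Net over both steps: W = 2260 J, Q = 4660 J, ΔU = 2390 J.

2390 J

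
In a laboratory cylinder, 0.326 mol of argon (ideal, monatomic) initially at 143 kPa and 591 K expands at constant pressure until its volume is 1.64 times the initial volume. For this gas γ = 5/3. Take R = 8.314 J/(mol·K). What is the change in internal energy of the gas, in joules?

1540 J

V₁ = nRT₁/P₁ = 0.326×8.314×591/143 = 11.2 L.
Isobaric: P stays 143 kPa; V/T = const ⇒ T₂ = 969 K, V₂ = 18.4 L.
For an ideal gas ΔU = nCvΔT with Cv = (3/2)R = 12.5 J/(mol·K).
ΔU = 0.326×12.5×(969−591) = 1540 J.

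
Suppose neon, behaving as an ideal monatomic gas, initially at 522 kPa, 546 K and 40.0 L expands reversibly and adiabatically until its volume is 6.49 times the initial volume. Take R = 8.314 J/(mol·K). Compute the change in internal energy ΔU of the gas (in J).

-22300 J

n = P₁V₁/(RT₁) = 522×40.0/(8.314×546) = 4.60 mol.
Adiabatic: TV^(γ−1) = const ⇒ T₂ = 546×(0.154)^0.667 = 157 K; PV^γ = const ⇒ P₂ = 23.1 kPa.
For an ideal gas ΔU = nCvΔT with Cv = (3/2)R = 12.5 J/(mol·K).
ΔU = 4.60×12.5×(157−546) = -22300 J.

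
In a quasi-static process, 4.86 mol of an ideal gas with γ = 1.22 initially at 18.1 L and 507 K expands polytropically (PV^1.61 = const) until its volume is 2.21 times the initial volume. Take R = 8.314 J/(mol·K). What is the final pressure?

P₁ = nRT₁/V₁ = 4.86×8.314×507/18.1 = 1130 kPa.
Polytropic n=1.61: T₂ = T₁(V₁/V₂)^(n−1) = 507×(0.452)^0.61 = 313 K; P₂ = P₁(V₁/V₂)^n = 316 kPa.

316 kPa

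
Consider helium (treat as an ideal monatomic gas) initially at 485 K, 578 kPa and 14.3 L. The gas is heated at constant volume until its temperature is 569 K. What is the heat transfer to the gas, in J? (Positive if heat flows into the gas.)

n = P₁V₁/(RT₁) = 578×14.3/(8.314×485) = 2.05 mol.
Isochoric: V stays 14.3 L; P/T = const ⇒ T₂ = 569 K, P₂ = 678 kPa.
W = 0 (no volume change).
ΔU = nCvΔT = 2.05×12.5×(569−485) = 2150 J.
Q = ΔU = 2150 J.

2150 J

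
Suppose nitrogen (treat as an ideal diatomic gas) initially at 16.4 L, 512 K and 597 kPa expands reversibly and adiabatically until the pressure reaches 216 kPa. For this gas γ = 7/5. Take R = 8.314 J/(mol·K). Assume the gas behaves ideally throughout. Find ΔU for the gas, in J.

n = P₁V₁/(RT₁) = 597×16.4/(8.314×512) = 2.30 mol.
Adiabatic: T₂/T₁ = (P₂/P₁)^((γ−1)/γ) ⇒ T₂ = 512×(0.362)^0.286 = 383 K; V₂ = 33.9 L.
For an ideal gas ΔU = nCvΔT with Cv = (5/2)R = 20.8 J/(mol·K).
ΔU = 2.30×20.8×(383−512) = -6170 J.

-6170 J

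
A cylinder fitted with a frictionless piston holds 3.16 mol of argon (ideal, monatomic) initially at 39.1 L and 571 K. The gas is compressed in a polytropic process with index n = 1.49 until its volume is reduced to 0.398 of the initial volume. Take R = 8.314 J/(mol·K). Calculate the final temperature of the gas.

897 K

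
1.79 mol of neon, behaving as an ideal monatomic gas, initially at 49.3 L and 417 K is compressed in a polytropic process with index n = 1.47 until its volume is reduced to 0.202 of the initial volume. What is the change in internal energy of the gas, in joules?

10400 J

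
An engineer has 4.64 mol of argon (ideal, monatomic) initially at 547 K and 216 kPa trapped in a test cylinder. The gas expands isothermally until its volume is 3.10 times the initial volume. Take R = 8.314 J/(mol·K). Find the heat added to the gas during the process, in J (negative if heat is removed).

23900 J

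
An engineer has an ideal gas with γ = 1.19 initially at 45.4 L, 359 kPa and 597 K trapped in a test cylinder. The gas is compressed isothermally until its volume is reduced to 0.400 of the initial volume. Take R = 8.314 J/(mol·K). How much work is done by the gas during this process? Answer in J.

n = P₁V₁/(RT₁) = 359×45.4/(8.314×597) = 3.28 mol.
Isothermal: T stays 597 K; PV = const ⇒ V₂ = 18.2 L, P₂ = 898 kPa.
W = nRT ln(V₂/V₁) = 3.28×8.314×597×ln(0.400) = -14900 J.

-14900 J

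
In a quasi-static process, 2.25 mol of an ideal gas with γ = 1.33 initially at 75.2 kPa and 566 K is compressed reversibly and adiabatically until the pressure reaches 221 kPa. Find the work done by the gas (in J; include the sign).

-9840 J

V₁ = nRT₁/P₁ = 2.25×8.314×566/75.2 = 141 L.
Adiabatic: T₂/T₁ = (P₂/P₁)^((γ−1)/γ) ⇒ T₂ = 566×(2.94)^0.248 = 740 K; V₂ = 62.6 L.
ΔU = nCvΔT = 2.25×25.2×(740−566) = 9840 J.
Q = 0 for an adiabatic process, so W = −ΔU = -9840 J.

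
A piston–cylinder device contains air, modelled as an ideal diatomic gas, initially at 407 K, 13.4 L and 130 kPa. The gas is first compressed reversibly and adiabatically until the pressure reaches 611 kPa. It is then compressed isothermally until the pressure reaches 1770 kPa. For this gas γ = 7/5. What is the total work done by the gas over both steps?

n = P₁V₁/(RT₁) = 130×13.4/(8.314×407) = 0.515 mol.
Step 1 — Adiabatic: T₂/T₁ = (P₂/P₁)^((γ−1)/γ) ⇒ T₂ = 407×(4.70)^0.286 = 633 K; V₂ = 4.44 L.
ΔU = nCvΔT = 0.515×20.8×(633−407) = 2420 J.
Q = 0 for an adiabatic process, so W = −ΔU = -2420 J.
State after step 1: P = 611 kPa, V = 4.44 L, T = 633 K.
Step 2 — Isothermal: T stays 633 K; PV = const ⇒ V₂ = 1.53 L, P₂ = 1770 kPa.
ΔU = 0 (ideal gas, T constant).
W = nRT ln(V₂/V₁) = 0.515×8.314×633×ln(0.345) = -2880 J.
Q = ΔU + W = -2880 J.
Net over both steps: W = -5300 J, Q = -2880 J, ΔU = 2420 J.

-5300 J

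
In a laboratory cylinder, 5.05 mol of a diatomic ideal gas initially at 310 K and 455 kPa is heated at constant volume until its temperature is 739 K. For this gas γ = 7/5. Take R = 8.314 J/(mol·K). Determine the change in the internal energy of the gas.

V₁ = nRT₁/P₁ = 5.05×8.314×310/455 = 28.6 L.
Isochoric: V stays 28.6 L; P/T = const ⇒ T₂ = 739 K, P₂ = 1080 kPa.
For an ideal gas ΔU = nCvΔT with Cv = (5/2)R = 20.8 J/(mol·K).
ΔU = 5.05×20.8×(739−310) = 45000 J.

45000 J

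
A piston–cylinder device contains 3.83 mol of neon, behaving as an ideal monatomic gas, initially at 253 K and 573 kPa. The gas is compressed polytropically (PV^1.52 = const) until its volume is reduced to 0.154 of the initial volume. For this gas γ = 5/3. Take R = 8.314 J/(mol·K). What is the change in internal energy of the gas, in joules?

V₁ = nRT₁/P₁ = 3.83×8.314×253/573 = 14.1 L.
Polytropic n=1.52: T₂ = T₁(V₁/V₂)^(n−1) = 253×(6.49)^0.52 = 669 K; P₂ = P₁(V₁/V₂)^n = 9840 kPa.
For an ideal gas ΔU = nCvΔT with Cv = (3/2)R = 12.5 J/(mol·K).
ΔU = 3.83×12.5×(669−253) = 19900 J.

19900 J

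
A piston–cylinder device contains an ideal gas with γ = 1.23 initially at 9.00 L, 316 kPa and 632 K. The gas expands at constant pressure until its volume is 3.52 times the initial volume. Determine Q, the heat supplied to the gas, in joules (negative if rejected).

38300 J

n = P₁V₁/(RT₁) = 316×9.00/(8.314×632) = 0.541 mol.
Isobaric: P stays 316 kPa; V/T = const ⇒ T₂ = 2220 K, V₂ = 31.7 L.
W = PΔV = 316×(31.7−9.00) kPa·L = 7170 J.
ΔU = nCvΔT = 0.541×36.1×(2220−632) = 31200 J.
Q = ΔU + W = nCpΔT = 38300 J.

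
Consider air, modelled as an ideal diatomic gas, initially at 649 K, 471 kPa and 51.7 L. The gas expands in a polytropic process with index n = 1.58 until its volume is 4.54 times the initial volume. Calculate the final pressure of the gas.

43.1 kPa

Polytropic n=1.58: T₂ = T₁(V₁/V₂)^(n−1) = 649×(0.220)^0.58 = 270 K; P₂ = P₁(V₁/V₂)^n = 43.1 kPa.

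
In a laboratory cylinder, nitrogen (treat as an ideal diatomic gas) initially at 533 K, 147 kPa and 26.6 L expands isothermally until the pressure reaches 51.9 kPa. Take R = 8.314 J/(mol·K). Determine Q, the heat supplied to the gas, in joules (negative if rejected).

4070 J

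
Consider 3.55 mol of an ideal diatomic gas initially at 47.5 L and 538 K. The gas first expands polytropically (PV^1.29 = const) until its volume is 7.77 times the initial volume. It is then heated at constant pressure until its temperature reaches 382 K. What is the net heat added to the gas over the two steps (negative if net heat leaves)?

P₁ = nRT₁/V₁ = 3.55×8.314×538/47.5 = 334 kPa.
Step 1 — Polytropic n=1.29: T₂ = T₁(V₁/V₂)^(n−1) = 538×(0.129)^0.29 = 297 K; P₂ = P₁(V₁/V₂)^n = 23.7 kPa.
W = (P₁V₁−P₂V₂)/(n−1) = (334×47.5−23.7×369)/0.29 = 24500 J.
ΔU = nCvΔT = 3.55×20.8×(297−538) = -17800 J.
Q = ΔU + W = 6750 J.
State after step 1: P = 23.7 kPa, V = 369 L, T = 297 K.
Step 2 — Isobaric: P stays 23.7 kPa; V/T = const ⇒ T₂ = 382 K, V₂ = 475 L.
W = PΔV = 23.7×(475−369) kPa·L = 2510 J.
ΔU = nCvΔT = 3.55×20.8×(382−297) = 6280 J.
Q = ΔU + W = nCpΔT = 8790 J.
Net over both steps: W = 27100 J, Q = 15500 J, ΔU = -11500 J.

15500 J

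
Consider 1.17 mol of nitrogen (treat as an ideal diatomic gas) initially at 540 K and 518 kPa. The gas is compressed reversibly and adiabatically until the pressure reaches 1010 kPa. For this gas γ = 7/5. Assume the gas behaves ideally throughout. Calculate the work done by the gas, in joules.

-2760 J

V₁ = nRT₁/P₁ = 1.17×8.314×540/518 = 10.1 L.
Adiabatic: T₂/T₁ = (P₂/P₁)^((γ−1)/γ) ⇒ T₂ = 540×(1.95)^0.286 = 654 K; V₂ = 6.29 L.
ΔU = nCvΔT = 1.17×20.8×(654−540) = 2760 J.
Q = 0 for an adiabatic process, so W = −ΔU = -2760 J.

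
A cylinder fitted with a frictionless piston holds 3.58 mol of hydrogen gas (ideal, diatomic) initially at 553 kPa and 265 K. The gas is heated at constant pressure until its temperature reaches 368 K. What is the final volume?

19.8 L

V₁ = nRT₁/P₁ = 3.58×8.314×265/553 = 14.3 L.
Isobaric: P stays 553 kPa; V/T = const ⇒ T₂ = 368 K, V₂ = 19.8 L.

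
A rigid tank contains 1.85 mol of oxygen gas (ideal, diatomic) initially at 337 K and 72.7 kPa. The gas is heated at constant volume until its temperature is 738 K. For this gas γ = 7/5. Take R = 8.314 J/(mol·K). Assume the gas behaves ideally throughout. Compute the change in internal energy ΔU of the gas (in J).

15400 J

V₁ = nRT₁/P₁ = 1.85×8.314×337/72.7 = 71.3 L.
Isochoric: V stays 71.3 L; P/T = const ⇒ T₂ = 738 K, P₂ = 159 kPa.
For an ideal gas ΔU = nCvΔT with Cv = (5/2)R = 20.8 J/(mol·K).
ΔU = 1.85×20.8×(738−337) = 15400 J.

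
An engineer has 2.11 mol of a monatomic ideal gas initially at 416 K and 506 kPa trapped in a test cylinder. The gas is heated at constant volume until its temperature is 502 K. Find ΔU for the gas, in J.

2260 J

V₁ = nRT₁/P₁ = 2.11×8.314×416/506 = 14.4 L.
Isochoric: V stays 14.4 L; P/T = const ⇒ T₂ = 502 K, P₂ = 611 kPa.
For an ideal gas ΔU = nCvΔT with Cv = (3/2)R = 12.5 J/(mol·K).
ΔU = 2.11×12.5×(502−416) = 2260 J.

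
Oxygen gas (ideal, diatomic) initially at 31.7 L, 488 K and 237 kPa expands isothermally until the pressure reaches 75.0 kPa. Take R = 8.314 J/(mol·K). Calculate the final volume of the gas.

Isothermal: T stays 488 K; PV = const ⇒ V₂ = 100 L, P₂ = 75.0 kPa.

100 L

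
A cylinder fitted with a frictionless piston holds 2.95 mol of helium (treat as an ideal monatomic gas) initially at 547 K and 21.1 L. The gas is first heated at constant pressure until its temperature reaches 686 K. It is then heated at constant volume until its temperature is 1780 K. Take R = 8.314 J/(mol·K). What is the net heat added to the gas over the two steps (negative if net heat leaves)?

48800 J

P₁ = nRT₁/V₁ = 2.95×8.314×547/21.1 = 636 kPa.
Step 1 — Isobaric: P stays 636 kPa; V/T = const ⇒ T₂ = 686 K, V₂ = 26.5 L.
W = PΔV = 636×(26.5−21.1) kPa·L = 3410 J.
ΔU = nCvΔT = 2.95×12.5×(686−547) = 5110 J.
Q = ΔU + W = nCpΔT = 8520 J.
State after step 1: P = 636 kPa, V = 26.5 L, T = 686 K.
Step 2 — Isochoric: V stays 26.5 L; P/T = const ⇒ T₂ = 1780 K, P₂ = 1650 kPa.
W = 0 (no volume change).
ΔU = nCvΔT = 2.95×12.5×(1780−686) = 40200 J.
Q = ΔU = 40200 J.
Net over both steps: W = 3410 J, Q = 48800 J, ΔU = 45400 J.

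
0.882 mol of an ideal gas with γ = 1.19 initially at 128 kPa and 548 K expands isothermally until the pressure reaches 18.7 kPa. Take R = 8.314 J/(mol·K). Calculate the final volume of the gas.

215 L

V₁ = nRT₁/P₁ = 0.882×8.314×548/128 = 31.4 L.
Isothermal: T stays 548 K; PV = const ⇒ V₂ = 215 L, P₂ = 18.7 kPa.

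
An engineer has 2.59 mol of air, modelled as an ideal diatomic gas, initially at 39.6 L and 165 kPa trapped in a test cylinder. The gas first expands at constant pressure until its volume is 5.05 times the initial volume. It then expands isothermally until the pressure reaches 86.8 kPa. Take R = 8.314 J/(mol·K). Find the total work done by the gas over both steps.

47700 J

T₁ = P₁V₁/(nR) = 165×39.6/(2.59×8.314) = 303 K.
Step 1 — Isobaric: P stays 165 kPa; V/T = const ⇒ T₂ = 1530 K, V₂ = 200 L.
W = PΔV = 165×(200−39.6) kPa·L = 26500 J.
ΔU = nCvΔT = 2.59×20.8×(1530−303) = 66200 J.
Q = ΔU + W = nCpΔT = 92600 J.
State after step 1: P = 165 kPa, V = 200 L, T = 1530 K.
Step 2 — Isothermal: T stays 1530 K; PV = const ⇒ V₂ = 380 L, P₂ = 86.8 kPa.
ΔU = 0 (ideal gas, T constant).
W = nRT ln(V₂/V₁) = 2.59×8.314×1530×ln(1.90) = 21200 J.
Q = ΔU + W = 21200 J.
Net over both steps: W = 47700 J, Q = 114000 J, ΔU = 66200 J.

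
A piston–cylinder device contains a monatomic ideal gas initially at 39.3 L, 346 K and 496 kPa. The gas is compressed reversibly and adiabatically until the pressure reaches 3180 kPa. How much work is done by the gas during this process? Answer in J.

n = P₁V₁/(RT₁) = 496×39.3/(8.314×346) = 6.78 mol.
Adiabatic: T₂/T₁ = (P₂/P₁)^((γ−1)/γ) ⇒ T₂ = 346×(6.41)^0.400 = 728 K; V₂ = 12.9 L.
ΔU = nCvΔT = 6.78×12.5×(728−346) = 32200 J.
Q = 0 for an adiabatic process, so W = −ΔU = -32200 J.

-32200 J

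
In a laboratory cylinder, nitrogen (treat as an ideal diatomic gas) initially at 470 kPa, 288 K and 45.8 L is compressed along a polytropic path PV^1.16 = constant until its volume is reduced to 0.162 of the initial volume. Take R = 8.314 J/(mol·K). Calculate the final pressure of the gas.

Polytropic n=1.16: T₂ = T₁(V₁/V₂)^(n−1) = 288×(6.17)^0.16 = 385 K; P₂ = P₁(V₁/V₂)^n = 3880 kPa.

3880 kPa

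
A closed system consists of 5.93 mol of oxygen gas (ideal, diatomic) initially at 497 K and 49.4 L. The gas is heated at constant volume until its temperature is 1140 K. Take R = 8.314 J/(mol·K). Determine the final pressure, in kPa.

P₁ = nRT₁/V₁ = 5.93×8.314×497/49.4 = 496 kPa.
Isochoric: V stays 49.4 L; P/T = const ⇒ T₂ = 1140 K, P₂ = 1140 kPa.

1140 kPa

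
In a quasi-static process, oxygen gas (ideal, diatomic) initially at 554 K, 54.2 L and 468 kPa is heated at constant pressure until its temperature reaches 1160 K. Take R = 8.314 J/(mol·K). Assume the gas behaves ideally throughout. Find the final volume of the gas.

113 L

Isobaric: P stays 468 kPa; V/T = const ⇒ T₂ = 1160 K, V₂ = 113 L.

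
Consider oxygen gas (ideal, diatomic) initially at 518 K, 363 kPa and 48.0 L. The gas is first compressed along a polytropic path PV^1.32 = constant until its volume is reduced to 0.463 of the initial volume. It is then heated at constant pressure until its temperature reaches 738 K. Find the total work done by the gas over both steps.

n = P₁V₁/(RT₁) = 363×48.0/(8.314×518) = 4.05 mol.
Step 1 — Polytropic n=1.32: T₂ = T₁(V₁/V₂)^(n−1) = 518×(2.16)^0.32 = 663 K; P₂ = P₁(V₁/V₂)^n = 1000 kPa.
W = (P₁V₁−P₂V₂)/(n−1) = (363×48.0−1000×22.2)/0.32 = -15200 J.
ΔU = nCvΔT = 4.05×20.8×(663−518) = 12200 J.
Q = ΔU + W = -3040 J.
State after step 1: P = 1000 kPa, V = 22.2 L, T = 663 K.
Step 2 — Isobaric: P stays 1000 kPa; V/T = const ⇒ T₂ = 738 K, V₂ = 24.7 L.
W = PΔV = 1000×(24.7−22.2) kPa·L = 2530 J.
ΔU = nCvΔT = 4.05×20.8×(738−663) = 6330 J.
Q = ΔU + W = nCpΔT = 8860 J.
Net over both steps: W = -12700 J, Q = 5820 J, ΔU = 18500 J.

-12700 J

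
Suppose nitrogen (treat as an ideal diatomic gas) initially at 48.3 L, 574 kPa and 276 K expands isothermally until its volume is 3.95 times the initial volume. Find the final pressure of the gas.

145 kPa

Isothermal: T stays 276 K; PV = const ⇒ V₂ = 191 L, P₂ = 145 kPa.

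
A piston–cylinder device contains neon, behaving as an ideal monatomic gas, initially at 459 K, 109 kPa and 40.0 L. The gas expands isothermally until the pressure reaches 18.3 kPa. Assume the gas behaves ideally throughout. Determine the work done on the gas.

-7780 J

n = P₁V₁/(RT₁) = 109×40.0/(8.314×459) = 1.14 mol.
Isothermal: T stays 459 K; PV = const ⇒ V₂ = 238 L, P₂ = 18.3 kPa.
W = nRT ln(V₂/V₁) = 1.14×8.314×459×ln(5.96) = 7780 J.
Work done on the gas = −W_by = -7780 J.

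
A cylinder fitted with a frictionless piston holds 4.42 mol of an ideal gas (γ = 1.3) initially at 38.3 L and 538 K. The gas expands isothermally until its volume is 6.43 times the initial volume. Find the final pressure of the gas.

P₁ = nRT₁/V₁ = 4.42×8.314×538/38.3 = 516 kPa.
Isothermal: T stays 538 K; PV = const ⇒ V₂ = 246 L, P₂ = 80.3 kPa.

80.3 kPa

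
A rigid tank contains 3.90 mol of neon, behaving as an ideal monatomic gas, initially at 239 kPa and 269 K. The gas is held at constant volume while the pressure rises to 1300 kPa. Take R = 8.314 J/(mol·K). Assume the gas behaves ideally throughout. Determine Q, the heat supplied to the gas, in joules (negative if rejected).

V₁ = nRT₁/P₁ = 3.90×8.314×269/239 = 36.5 L.
Isochoric: V stays 36.5 L; P/T = const ⇒ T₂ = 1460 K, P₂ = 1300 kPa.
W = 0 (no volume change).
ΔU = nCvΔT = 3.90×12.5×(1460−269) = 58100 J.
Q = ΔU = 58100 J.

58100 J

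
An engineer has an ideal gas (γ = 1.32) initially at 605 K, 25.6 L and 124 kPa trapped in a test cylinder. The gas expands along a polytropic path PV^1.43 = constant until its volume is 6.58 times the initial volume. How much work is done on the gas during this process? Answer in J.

n = P₁V₁/(RT₁) = 124×25.6/(8.314×605) = 0.631 mol.
Polytropic n=1.43: T₂ = T₁(V₁/V₂)^(n−1) = 605×(0.152)^0.43 = 269 K; P₂ = P₁(V₁/V₂)^n = 8.38 kPa.
W = (P₁V₁−P₂V₂)/(n−1) = (124×25.6−8.38×168)/0.43 = 4100 J.
Work done on the gas = −W_by = -4100 J.

-4100 J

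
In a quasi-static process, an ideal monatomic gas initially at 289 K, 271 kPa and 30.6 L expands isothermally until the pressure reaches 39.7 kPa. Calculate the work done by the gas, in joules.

15900 J

n = P₁V₁/(RT₁) = 271×30.6/(8.314×289) = 3.45 mol.
Isothermal: T stays 289 K; PV = const ⇒ V₂ = 209 L, P₂ = 39.7 kPa.
W = nRT ln(V₂/V₁) = 3.45×8.314×289×ln(6.83) = 15900 J.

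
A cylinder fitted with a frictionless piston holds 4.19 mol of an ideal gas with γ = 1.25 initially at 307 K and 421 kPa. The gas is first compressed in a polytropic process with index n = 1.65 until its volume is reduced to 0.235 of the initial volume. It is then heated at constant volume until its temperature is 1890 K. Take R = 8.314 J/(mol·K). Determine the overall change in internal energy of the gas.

V₁ = nRT₁/P₁ = 4.19×8.314×307/421 = 25.4 L.
Step 1 — Polytropic n=1.65: T₂ = T₁(V₁/V₂)^(n−1) = 307×(4.26)^0.65 = 787 K; P₂ = P₁(V₁/V₂)^n = 4590 kPa.
W = (P₁V₁−P₂V₂)/(n−1) = (421×25.4−4590×5.97)/0.65 = -25700 J.
ΔU = nCvΔT = 4.19×33.3×(787−307) = 66900 J.
Q = ΔU + W = 41200 J.
State after step 1: P = 4590 kPa, V = 5.97 L, T = 787 K.
Step 2 — Isochoric: V stays 5.97 L; P/T = const ⇒ T₂ = 1890 K, P₂ = 11000 kPa.
W = 0 (no volume change).
ΔU = nCvΔT = 4.19×33.3×(1890−787) = 154000 J.
Q = ΔU = 154000 J.
Net over both steps: W = -25700 J, Q = 195000 J, ΔU = 221000 J.

221000 J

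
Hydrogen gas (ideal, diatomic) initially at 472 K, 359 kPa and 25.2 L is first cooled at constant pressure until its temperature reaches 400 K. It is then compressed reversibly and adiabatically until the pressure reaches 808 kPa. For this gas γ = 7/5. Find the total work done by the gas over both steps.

n = P₁V₁/(RT₁) = 359×25.2/(8.314×472) = 2.31 mol.
Step 1 — Isobaric: P stays 359 kPa; V/T = const ⇒ T₂ = 400 K, V₂ = 21.4 L.
W = PΔV = 359×(21.4−25.2) kPa·L = -1380 J.
ΔU = nCvΔT = 2.31×20.8×(400−472) = -3450 J.
Q = ΔU + W = nCpΔT = -4830 J.
State after step 1: P = 359 kPa, V = 21.4 L, T = 400 K.
Step 2 — Adiabatic: T₂/T₁ = (P₂/P₁)^((γ−1)/γ) ⇒ T₂ = 400×(2.25)^0.286 = 504 K; V₂ = 12.0 L.
ΔU = nCvΔT = 2.31×20.8×(504−400) = 5000 J.
Q = 0 for an adiabatic process, so W = −ΔU = -5000 J.
Net over both steps: W = -6380 J, Q = -4830 J, ΔU = 1550 J.

-6380 J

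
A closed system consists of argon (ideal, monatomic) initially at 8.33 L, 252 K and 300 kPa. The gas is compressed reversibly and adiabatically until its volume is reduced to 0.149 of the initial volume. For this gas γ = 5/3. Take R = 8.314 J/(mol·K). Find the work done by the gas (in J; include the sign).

n = P₁V₁/(RT₁) = 300×8.33/(8.314×252) = 1.19 mol.
Adiabatic: TV^(γ−1) = const ⇒ T₂ = 252×(6.71)^0.667 = 897 K; PV^γ = const ⇒ P₂ = 7160 kPa.
ΔU = nCvΔT = 1.19×12.5×(897−252) = 9590 J.
Q = 0 for an adiabatic process, so W = −ΔU = -9590 J.

-9590 J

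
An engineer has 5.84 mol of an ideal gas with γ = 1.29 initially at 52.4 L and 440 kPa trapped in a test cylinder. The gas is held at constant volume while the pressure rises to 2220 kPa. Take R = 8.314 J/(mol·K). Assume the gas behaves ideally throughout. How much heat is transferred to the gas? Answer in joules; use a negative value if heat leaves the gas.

T₁ = P₁V₁/(nR) = 440×52.4/(5.84×8.314) = 475 K.
Isochoric: V stays 52.4 L; P/T = const ⇒ T₂ = 2400 K, P₂ = 2220 kPa.
W = 0 (no volume change).
ΔU = nCvΔT = 5.84×28.7×(2400−475) = 322000 J.
Q = ΔU = 322000 J.

322000 J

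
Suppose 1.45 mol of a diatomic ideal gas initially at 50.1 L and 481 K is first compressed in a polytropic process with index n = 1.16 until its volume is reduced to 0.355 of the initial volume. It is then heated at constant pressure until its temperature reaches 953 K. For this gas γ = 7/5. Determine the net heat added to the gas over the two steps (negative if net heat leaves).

P₁ = nRT₁/V₁ = 1.45×8.314×481/50.1 = 116 kPa.
Step 1 — Polytropic n=1.16: T₂ = T₁(V₁/V₂)^(n−1) = 481×(2.82)^0.16 = 568 K; P₂ = P₁(V₁/V₂)^n = 385 kPa.
W = (P₁V₁−P₂V₂)/(n−1) = (116×50.1−385×17.8)/0.16 = -6530 J.
ΔU = nCvΔT = 1.45×20.8×(568−481) = 2610 J.
Q = ΔU + W = -3920 J.
State after step 1: P = 385 kPa, V = 17.8 L, T = 568 K.
Step 2 — Isobaric: P stays 385 kPa; V/T = const ⇒ T₂ = 953 K, V₂ = 29.9 L.
W = PΔV = 385×(29.9−17.8) kPa·L = 4650 J.
ΔU = nCvΔT = 1.45×20.8×(953−568) = 11600 J.
Q = ΔU + W = nCpΔT = 16300 J.
Net over both steps: W = -1890 J, Q = 12300 J, ΔU = 14200 J.

12300 J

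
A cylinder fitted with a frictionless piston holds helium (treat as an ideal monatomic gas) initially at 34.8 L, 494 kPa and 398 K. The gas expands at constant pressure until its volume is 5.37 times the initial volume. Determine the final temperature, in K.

2140 K

Isobaric: P stays 494 kPa; V/T = const ⇒ T₂ = 2140 K, V₂ = 187 L.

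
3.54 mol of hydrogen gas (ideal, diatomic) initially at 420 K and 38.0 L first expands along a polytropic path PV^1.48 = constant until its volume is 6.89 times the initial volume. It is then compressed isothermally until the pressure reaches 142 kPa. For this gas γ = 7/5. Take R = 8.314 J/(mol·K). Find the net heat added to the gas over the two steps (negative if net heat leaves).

P₁ = nRT₁/V₁ = 3.54×8.314×420/38.0 = 325 kPa.
Step 1 — Polytropic n=1.48: T₂ = T₁(V₁/V₂)^(n−1) = 420×(0.145)^0.48 = 166 K; P₂ = P₁(V₁/V₂)^n = 18.7 kPa.
W = (P₁V₁−P₂V₂)/(n−1) = (325×38.0−18.7×262)/0.48 = 15600 J.
ΔU = nCvΔT = 3.54×20.8×(166−420) = -18700 J.
Q = ΔU + W = -3110 J.
State after step 1: P = 18.7 kPa, V = 262 L, T = 166 K.
Step 2 — Isothermal: T stays 166 K; PV = const ⇒ V₂ = 34.5 L, P₂ = 142 kPa.
ΔU = 0 (ideal gas, T constant).
W = nRT ln(V₂/V₁) = 3.54×8.314×166×ln(0.132) = -9920 J.
Q = ΔU + W = -9920 J.
Net over both steps: W = 5630 J, Q = -13000 J, ΔU = -18700 J.

-13000 J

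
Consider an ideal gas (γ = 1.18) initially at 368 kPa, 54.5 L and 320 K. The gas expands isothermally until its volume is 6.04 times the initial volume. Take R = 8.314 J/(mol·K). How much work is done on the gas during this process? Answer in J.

-36100 J

n = P₁V₁/(RT₁) = 368×54.5/(8.314×320) = 7.54 mol.
Isothermal: T stays 320 K; PV = const ⇒ V₂ = 329 L, P₂ = 60.9 kPa.
W = nRT ln(V₂/V₁) = 7.54×8.314×320×ln(6.04) = 36100 J.
Work done on the gas = −W_by = -36100 J.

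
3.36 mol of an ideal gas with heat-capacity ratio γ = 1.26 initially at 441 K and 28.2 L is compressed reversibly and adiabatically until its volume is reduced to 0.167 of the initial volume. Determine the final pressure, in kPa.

4170 kPa

P₁ = nRT₁/V₁ = 3.36×8.314×441/28.2 = 437 kPa.
Adiabatic: TV^(γ−1) = const ⇒ T₂ = 441×(5.99)^0.260 = 702 K; PV^γ = const ⇒ P₂ = 4170 kPa.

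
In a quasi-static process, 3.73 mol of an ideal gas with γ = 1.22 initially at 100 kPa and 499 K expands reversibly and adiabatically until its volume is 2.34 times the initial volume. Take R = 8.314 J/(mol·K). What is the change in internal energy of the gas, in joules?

V₁ = nRT₁/P₁ = 3.73×8.314×499/100 = 155 L.
Adiabatic: TV^(γ−1) = const ⇒ T₂ = 499×(0.427)^0.220 = 414 K; PV^γ = const ⇒ P₂ = 35.4 kPa.
For an ideal gas ΔU = nCvΔT with Cv = R/(γ−1) = 37.8 J/(mol·K).
ΔU = 3.73×37.8×(414−499) = -12000 J.

-12000 J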